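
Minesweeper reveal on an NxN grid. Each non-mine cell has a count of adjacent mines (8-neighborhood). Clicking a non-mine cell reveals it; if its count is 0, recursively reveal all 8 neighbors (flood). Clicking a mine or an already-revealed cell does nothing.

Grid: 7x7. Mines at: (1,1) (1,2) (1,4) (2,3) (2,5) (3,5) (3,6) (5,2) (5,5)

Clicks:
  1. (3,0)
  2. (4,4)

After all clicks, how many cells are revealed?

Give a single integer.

Click 1 (3,0) count=0: revealed 13 new [(2,0) (2,1) (2,2) (3,0) (3,1) (3,2) (4,0) (4,1) (4,2) (5,0) (5,1) (6,0) (6,1)] -> total=13
Click 2 (4,4) count=2: revealed 1 new [(4,4)] -> total=14

Answer: 14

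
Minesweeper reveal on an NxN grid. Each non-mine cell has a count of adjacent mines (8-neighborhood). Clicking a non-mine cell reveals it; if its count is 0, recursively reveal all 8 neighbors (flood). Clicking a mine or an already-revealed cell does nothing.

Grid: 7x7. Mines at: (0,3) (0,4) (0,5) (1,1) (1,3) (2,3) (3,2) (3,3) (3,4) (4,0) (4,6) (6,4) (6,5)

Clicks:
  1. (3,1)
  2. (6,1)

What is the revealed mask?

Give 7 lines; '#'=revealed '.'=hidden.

Answer: .......
.......
.......
.#.....
.###...
####...
####...

Derivation:
Click 1 (3,1) count=2: revealed 1 new [(3,1)] -> total=1
Click 2 (6,1) count=0: revealed 11 new [(4,1) (4,2) (4,3) (5,0) (5,1) (5,2) (5,3) (6,0) (6,1) (6,2) (6,3)] -> total=12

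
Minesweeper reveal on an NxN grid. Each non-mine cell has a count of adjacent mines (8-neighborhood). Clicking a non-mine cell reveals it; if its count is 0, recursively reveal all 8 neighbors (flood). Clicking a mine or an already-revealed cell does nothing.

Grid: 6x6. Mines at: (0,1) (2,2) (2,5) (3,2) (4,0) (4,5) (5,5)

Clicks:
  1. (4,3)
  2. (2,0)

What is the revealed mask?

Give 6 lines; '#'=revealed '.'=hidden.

Click 1 (4,3) count=1: revealed 1 new [(4,3)] -> total=1
Click 2 (2,0) count=0: revealed 6 new [(1,0) (1,1) (2,0) (2,1) (3,0) (3,1)] -> total=7

Answer: ......
##....
##....
##....
...#..
......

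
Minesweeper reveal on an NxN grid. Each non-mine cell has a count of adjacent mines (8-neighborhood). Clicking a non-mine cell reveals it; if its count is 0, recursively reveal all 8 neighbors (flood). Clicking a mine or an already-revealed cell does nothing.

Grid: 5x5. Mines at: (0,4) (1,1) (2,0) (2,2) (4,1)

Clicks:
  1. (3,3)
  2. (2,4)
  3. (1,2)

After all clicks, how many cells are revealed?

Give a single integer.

Click 1 (3,3) count=1: revealed 1 new [(3,3)] -> total=1
Click 2 (2,4) count=0: revealed 9 new [(1,3) (1,4) (2,3) (2,4) (3,2) (3,4) (4,2) (4,3) (4,4)] -> total=10
Click 3 (1,2) count=2: revealed 1 new [(1,2)] -> total=11

Answer: 11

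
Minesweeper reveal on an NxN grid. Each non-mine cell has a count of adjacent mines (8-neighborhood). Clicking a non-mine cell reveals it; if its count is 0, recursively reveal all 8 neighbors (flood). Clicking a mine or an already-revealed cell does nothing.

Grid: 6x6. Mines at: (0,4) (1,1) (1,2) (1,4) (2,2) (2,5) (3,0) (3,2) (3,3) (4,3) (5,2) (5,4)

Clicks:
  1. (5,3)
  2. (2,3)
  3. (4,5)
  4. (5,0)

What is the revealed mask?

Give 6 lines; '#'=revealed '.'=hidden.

Click 1 (5,3) count=3: revealed 1 new [(5,3)] -> total=1
Click 2 (2,3) count=5: revealed 1 new [(2,3)] -> total=2
Click 3 (4,5) count=1: revealed 1 new [(4,5)] -> total=3
Click 4 (5,0) count=0: revealed 4 new [(4,0) (4,1) (5,0) (5,1)] -> total=7

Answer: ......
......
...#..
......
##...#
##.#..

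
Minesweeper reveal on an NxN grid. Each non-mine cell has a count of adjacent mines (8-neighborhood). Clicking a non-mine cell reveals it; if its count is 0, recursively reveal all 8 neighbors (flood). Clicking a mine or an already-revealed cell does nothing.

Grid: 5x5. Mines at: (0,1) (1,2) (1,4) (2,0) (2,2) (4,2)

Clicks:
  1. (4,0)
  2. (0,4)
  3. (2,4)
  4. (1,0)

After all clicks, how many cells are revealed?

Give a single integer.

Click 1 (4,0) count=0: revealed 4 new [(3,0) (3,1) (4,0) (4,1)] -> total=4
Click 2 (0,4) count=1: revealed 1 new [(0,4)] -> total=5
Click 3 (2,4) count=1: revealed 1 new [(2,4)] -> total=6
Click 4 (1,0) count=2: revealed 1 new [(1,0)] -> total=7

Answer: 7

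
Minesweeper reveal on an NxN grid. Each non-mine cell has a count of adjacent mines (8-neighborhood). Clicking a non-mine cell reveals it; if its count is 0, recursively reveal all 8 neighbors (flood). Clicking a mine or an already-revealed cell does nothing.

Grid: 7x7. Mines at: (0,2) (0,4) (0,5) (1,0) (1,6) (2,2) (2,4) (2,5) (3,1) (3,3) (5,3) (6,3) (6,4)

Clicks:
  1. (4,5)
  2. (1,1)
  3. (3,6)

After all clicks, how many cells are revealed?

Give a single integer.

Click 1 (4,5) count=0: revealed 11 new [(3,4) (3,5) (3,6) (4,4) (4,5) (4,6) (5,4) (5,5) (5,6) (6,5) (6,6)] -> total=11
Click 2 (1,1) count=3: revealed 1 new [(1,1)] -> total=12
Click 3 (3,6) count=1: revealed 0 new [(none)] -> total=12

Answer: 12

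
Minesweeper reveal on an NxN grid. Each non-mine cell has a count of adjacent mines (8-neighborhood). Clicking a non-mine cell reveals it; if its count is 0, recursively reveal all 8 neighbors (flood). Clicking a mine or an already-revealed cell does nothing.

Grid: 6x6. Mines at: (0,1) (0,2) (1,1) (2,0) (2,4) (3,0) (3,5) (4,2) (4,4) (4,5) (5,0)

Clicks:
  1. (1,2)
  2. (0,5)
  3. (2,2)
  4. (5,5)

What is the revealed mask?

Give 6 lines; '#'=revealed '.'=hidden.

Answer: ...###
..####
..#...
......
......
.....#

Derivation:
Click 1 (1,2) count=3: revealed 1 new [(1,2)] -> total=1
Click 2 (0,5) count=0: revealed 6 new [(0,3) (0,4) (0,5) (1,3) (1,4) (1,5)] -> total=7
Click 3 (2,2) count=1: revealed 1 new [(2,2)] -> total=8
Click 4 (5,5) count=2: revealed 1 new [(5,5)] -> total=9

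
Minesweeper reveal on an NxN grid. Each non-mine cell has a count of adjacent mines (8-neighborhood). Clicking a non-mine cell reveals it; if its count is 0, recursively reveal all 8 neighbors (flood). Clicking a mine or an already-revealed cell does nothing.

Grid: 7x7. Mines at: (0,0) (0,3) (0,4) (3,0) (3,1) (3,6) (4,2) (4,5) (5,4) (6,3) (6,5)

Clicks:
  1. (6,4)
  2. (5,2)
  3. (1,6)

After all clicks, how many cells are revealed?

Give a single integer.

Click 1 (6,4) count=3: revealed 1 new [(6,4)] -> total=1
Click 2 (5,2) count=2: revealed 1 new [(5,2)] -> total=2
Click 3 (1,6) count=0: revealed 6 new [(0,5) (0,6) (1,5) (1,6) (2,5) (2,6)] -> total=8

Answer: 8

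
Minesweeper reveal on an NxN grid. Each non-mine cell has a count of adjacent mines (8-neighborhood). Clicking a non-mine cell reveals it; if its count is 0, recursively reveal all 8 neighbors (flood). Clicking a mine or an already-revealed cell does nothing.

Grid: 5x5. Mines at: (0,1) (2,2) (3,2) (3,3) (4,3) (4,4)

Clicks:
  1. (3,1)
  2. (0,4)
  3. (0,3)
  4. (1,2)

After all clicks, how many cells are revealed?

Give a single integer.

Answer: 9

Derivation:
Click 1 (3,1) count=2: revealed 1 new [(3,1)] -> total=1
Click 2 (0,4) count=0: revealed 8 new [(0,2) (0,3) (0,4) (1,2) (1,3) (1,4) (2,3) (2,4)] -> total=9
Click 3 (0,3) count=0: revealed 0 new [(none)] -> total=9
Click 4 (1,2) count=2: revealed 0 new [(none)] -> total=9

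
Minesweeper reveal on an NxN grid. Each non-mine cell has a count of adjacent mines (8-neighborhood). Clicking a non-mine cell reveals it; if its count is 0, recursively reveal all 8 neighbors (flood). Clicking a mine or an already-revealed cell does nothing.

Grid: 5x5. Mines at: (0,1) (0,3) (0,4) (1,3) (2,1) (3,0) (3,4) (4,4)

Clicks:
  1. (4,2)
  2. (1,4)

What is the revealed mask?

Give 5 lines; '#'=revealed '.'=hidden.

Click 1 (4,2) count=0: revealed 6 new [(3,1) (3,2) (3,3) (4,1) (4,2) (4,3)] -> total=6
Click 2 (1,4) count=3: revealed 1 new [(1,4)] -> total=7

Answer: .....
....#
.....
.###.
.###.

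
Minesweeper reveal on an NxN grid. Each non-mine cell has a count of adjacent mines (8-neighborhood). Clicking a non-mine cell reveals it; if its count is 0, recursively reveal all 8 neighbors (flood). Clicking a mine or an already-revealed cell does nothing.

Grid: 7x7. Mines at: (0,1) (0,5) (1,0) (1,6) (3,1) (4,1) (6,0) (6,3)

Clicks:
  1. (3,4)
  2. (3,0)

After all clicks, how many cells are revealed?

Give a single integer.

Answer: 31

Derivation:
Click 1 (3,4) count=0: revealed 30 new [(0,2) (0,3) (0,4) (1,2) (1,3) (1,4) (1,5) (2,2) (2,3) (2,4) (2,5) (2,6) (3,2) (3,3) (3,4) (3,5) (3,6) (4,2) (4,3) (4,4) (4,5) (4,6) (5,2) (5,3) (5,4) (5,5) (5,6) (6,4) (6,5) (6,6)] -> total=30
Click 2 (3,0) count=2: revealed 1 new [(3,0)] -> total=31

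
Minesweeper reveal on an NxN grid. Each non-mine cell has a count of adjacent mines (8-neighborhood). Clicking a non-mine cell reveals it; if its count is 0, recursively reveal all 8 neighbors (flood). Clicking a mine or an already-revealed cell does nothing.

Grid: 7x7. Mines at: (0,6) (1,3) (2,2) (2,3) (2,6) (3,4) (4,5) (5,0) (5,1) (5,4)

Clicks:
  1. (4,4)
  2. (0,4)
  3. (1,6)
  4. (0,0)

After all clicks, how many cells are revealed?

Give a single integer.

Click 1 (4,4) count=3: revealed 1 new [(4,4)] -> total=1
Click 2 (0,4) count=1: revealed 1 new [(0,4)] -> total=2
Click 3 (1,6) count=2: revealed 1 new [(1,6)] -> total=3
Click 4 (0,0) count=0: revealed 12 new [(0,0) (0,1) (0,2) (1,0) (1,1) (1,2) (2,0) (2,1) (3,0) (3,1) (4,0) (4,1)] -> total=15

Answer: 15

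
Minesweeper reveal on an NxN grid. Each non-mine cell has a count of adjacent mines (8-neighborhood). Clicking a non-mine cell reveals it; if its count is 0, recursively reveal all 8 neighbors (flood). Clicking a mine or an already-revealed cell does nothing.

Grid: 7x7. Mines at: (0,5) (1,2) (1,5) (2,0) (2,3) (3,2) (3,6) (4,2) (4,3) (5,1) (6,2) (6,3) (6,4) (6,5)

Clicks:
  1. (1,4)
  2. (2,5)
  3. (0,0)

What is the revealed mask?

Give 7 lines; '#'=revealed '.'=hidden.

Answer: ##.....
##..#..
.....#.
.......
.......
.......
.......

Derivation:
Click 1 (1,4) count=3: revealed 1 new [(1,4)] -> total=1
Click 2 (2,5) count=2: revealed 1 new [(2,5)] -> total=2
Click 3 (0,0) count=0: revealed 4 new [(0,0) (0,1) (1,0) (1,1)] -> total=6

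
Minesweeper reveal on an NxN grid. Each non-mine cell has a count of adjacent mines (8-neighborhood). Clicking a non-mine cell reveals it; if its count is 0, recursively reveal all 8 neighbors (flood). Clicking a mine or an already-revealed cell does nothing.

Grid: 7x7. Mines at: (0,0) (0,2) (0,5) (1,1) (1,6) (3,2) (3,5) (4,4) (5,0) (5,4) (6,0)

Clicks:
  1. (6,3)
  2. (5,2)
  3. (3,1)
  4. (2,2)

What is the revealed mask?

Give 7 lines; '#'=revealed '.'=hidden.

Answer: .......
.......
..#....
.#.....
.###...
.###...
.###...

Derivation:
Click 1 (6,3) count=1: revealed 1 new [(6,3)] -> total=1
Click 2 (5,2) count=0: revealed 8 new [(4,1) (4,2) (4,3) (5,1) (5,2) (5,3) (6,1) (6,2)] -> total=9
Click 3 (3,1) count=1: revealed 1 new [(3,1)] -> total=10
Click 4 (2,2) count=2: revealed 1 new [(2,2)] -> total=11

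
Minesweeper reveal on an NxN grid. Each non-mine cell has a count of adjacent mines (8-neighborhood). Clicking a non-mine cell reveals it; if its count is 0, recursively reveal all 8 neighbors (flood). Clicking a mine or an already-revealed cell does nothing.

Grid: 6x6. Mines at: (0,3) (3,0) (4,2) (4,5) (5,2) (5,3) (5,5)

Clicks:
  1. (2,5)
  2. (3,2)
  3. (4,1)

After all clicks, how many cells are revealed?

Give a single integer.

Click 1 (2,5) count=0: revealed 22 new [(0,0) (0,1) (0,2) (0,4) (0,5) (1,0) (1,1) (1,2) (1,3) (1,4) (1,5) (2,0) (2,1) (2,2) (2,3) (2,4) (2,5) (3,1) (3,2) (3,3) (3,4) (3,5)] -> total=22
Click 2 (3,2) count=1: revealed 0 new [(none)] -> total=22
Click 3 (4,1) count=3: revealed 1 new [(4,1)] -> total=23

Answer: 23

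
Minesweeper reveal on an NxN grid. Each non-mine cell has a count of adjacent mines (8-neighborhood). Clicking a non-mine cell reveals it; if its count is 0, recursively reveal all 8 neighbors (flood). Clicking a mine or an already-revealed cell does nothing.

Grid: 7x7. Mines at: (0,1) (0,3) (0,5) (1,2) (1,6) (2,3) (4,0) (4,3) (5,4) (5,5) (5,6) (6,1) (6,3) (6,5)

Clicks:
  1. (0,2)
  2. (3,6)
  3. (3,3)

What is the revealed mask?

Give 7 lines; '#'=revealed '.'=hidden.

Click 1 (0,2) count=3: revealed 1 new [(0,2)] -> total=1
Click 2 (3,6) count=0: revealed 9 new [(2,4) (2,5) (2,6) (3,4) (3,5) (3,6) (4,4) (4,5) (4,6)] -> total=10
Click 3 (3,3) count=2: revealed 1 new [(3,3)] -> total=11

Answer: ..#....
.......
....###
...####
....###
.......
.......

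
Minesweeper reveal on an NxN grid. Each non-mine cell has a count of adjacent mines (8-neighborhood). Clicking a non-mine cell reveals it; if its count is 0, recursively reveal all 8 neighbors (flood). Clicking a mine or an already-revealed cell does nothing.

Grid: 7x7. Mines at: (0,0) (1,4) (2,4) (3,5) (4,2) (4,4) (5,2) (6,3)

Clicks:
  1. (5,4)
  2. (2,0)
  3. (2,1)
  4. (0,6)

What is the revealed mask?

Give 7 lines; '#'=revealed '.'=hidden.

Answer: .###.##
####.##
####.##
####...
##.....
##..#..
##.....

Derivation:
Click 1 (5,4) count=2: revealed 1 new [(5,4)] -> total=1
Click 2 (2,0) count=0: revealed 21 new [(0,1) (0,2) (0,3) (1,0) (1,1) (1,2) (1,3) (2,0) (2,1) (2,2) (2,3) (3,0) (3,1) (3,2) (3,3) (4,0) (4,1) (5,0) (5,1) (6,0) (6,1)] -> total=22
Click 3 (2,1) count=0: revealed 0 new [(none)] -> total=22
Click 4 (0,6) count=0: revealed 6 new [(0,5) (0,6) (1,5) (1,6) (2,5) (2,6)] -> total=28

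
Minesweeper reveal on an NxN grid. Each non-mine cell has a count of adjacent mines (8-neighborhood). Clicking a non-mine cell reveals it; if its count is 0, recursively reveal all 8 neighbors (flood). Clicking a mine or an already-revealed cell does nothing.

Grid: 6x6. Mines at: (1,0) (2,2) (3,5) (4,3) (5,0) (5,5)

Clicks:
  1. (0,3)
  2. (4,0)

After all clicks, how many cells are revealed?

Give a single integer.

Click 1 (0,3) count=0: revealed 13 new [(0,1) (0,2) (0,3) (0,4) (0,5) (1,1) (1,2) (1,3) (1,4) (1,5) (2,3) (2,4) (2,5)] -> total=13
Click 2 (4,0) count=1: revealed 1 new [(4,0)] -> total=14

Answer: 14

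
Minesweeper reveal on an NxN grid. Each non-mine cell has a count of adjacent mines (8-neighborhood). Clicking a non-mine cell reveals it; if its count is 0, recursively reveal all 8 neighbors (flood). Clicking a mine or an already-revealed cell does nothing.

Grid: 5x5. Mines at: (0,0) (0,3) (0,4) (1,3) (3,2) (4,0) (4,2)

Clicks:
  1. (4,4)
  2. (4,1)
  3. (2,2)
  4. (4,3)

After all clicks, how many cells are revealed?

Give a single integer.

Click 1 (4,4) count=0: revealed 6 new [(2,3) (2,4) (3,3) (3,4) (4,3) (4,4)] -> total=6
Click 2 (4,1) count=3: revealed 1 new [(4,1)] -> total=7
Click 3 (2,2) count=2: revealed 1 new [(2,2)] -> total=8
Click 4 (4,3) count=2: revealed 0 new [(none)] -> total=8

Answer: 8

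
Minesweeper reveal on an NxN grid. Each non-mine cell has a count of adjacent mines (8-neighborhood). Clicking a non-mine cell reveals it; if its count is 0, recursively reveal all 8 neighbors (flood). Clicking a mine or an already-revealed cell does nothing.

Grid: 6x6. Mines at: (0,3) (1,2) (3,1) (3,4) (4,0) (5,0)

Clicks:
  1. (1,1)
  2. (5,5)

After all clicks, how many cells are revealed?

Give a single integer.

Click 1 (1,1) count=1: revealed 1 new [(1,1)] -> total=1
Click 2 (5,5) count=0: revealed 10 new [(4,1) (4,2) (4,3) (4,4) (4,5) (5,1) (5,2) (5,3) (5,4) (5,5)] -> total=11

Answer: 11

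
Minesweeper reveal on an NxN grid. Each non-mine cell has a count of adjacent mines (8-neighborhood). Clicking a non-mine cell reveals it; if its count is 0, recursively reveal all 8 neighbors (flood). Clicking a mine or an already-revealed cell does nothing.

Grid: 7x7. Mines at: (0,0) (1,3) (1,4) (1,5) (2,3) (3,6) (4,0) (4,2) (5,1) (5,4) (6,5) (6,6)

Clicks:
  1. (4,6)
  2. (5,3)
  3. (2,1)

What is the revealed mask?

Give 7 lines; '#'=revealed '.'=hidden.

Click 1 (4,6) count=1: revealed 1 new [(4,6)] -> total=1
Click 2 (5,3) count=2: revealed 1 new [(5,3)] -> total=2
Click 3 (2,1) count=0: revealed 9 new [(1,0) (1,1) (1,2) (2,0) (2,1) (2,2) (3,0) (3,1) (3,2)] -> total=11

Answer: .......
###....
###....
###....
......#
...#...
.......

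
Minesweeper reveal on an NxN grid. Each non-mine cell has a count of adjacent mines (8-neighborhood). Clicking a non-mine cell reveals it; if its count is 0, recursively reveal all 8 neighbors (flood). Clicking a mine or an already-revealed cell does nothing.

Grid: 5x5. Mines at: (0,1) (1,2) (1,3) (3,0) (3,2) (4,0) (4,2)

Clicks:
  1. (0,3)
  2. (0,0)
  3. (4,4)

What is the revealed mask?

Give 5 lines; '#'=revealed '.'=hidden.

Answer: #..#.
.....
...##
...##
...##

Derivation:
Click 1 (0,3) count=2: revealed 1 new [(0,3)] -> total=1
Click 2 (0,0) count=1: revealed 1 new [(0,0)] -> total=2
Click 3 (4,4) count=0: revealed 6 new [(2,3) (2,4) (3,3) (3,4) (4,3) (4,4)] -> total=8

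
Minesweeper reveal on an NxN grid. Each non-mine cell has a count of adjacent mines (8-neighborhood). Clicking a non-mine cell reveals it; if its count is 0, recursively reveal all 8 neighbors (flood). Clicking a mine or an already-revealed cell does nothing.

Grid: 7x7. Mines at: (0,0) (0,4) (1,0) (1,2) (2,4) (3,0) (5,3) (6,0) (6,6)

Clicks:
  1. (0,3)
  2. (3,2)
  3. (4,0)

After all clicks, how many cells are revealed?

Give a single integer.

Click 1 (0,3) count=2: revealed 1 new [(0,3)] -> total=1
Click 2 (3,2) count=0: revealed 9 new [(2,1) (2,2) (2,3) (3,1) (3,2) (3,3) (4,1) (4,2) (4,3)] -> total=10
Click 3 (4,0) count=1: revealed 1 new [(4,0)] -> total=11

Answer: 11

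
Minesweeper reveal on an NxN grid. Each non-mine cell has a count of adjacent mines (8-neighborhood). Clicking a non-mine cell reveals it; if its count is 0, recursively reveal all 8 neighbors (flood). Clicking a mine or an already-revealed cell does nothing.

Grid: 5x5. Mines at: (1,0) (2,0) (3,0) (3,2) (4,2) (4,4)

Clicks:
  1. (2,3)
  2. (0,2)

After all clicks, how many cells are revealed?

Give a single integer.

Click 1 (2,3) count=1: revealed 1 new [(2,3)] -> total=1
Click 2 (0,2) count=0: revealed 13 new [(0,1) (0,2) (0,3) (0,4) (1,1) (1,2) (1,3) (1,4) (2,1) (2,2) (2,4) (3,3) (3,4)] -> total=14

Answer: 14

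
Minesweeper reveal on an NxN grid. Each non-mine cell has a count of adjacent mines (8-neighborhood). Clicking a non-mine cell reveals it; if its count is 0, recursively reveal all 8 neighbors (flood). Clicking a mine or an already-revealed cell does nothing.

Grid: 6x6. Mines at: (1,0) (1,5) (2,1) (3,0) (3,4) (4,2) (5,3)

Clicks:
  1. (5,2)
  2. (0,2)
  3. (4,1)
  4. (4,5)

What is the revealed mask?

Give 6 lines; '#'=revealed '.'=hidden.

Click 1 (5,2) count=2: revealed 1 new [(5,2)] -> total=1
Click 2 (0,2) count=0: revealed 11 new [(0,1) (0,2) (0,3) (0,4) (1,1) (1,2) (1,3) (1,4) (2,2) (2,3) (2,4)] -> total=12
Click 3 (4,1) count=2: revealed 1 new [(4,1)] -> total=13
Click 4 (4,5) count=1: revealed 1 new [(4,5)] -> total=14

Answer: .####.
.####.
..###.
......
.#...#
..#...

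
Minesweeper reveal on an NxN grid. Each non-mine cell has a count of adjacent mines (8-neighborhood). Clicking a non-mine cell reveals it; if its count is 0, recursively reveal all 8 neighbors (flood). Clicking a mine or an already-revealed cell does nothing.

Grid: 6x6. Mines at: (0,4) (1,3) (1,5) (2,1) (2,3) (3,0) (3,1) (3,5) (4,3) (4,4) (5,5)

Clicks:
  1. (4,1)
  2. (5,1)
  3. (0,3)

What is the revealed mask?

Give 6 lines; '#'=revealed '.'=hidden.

Answer: ...#..
......
......
......
###...
###...

Derivation:
Click 1 (4,1) count=2: revealed 1 new [(4,1)] -> total=1
Click 2 (5,1) count=0: revealed 5 new [(4,0) (4,2) (5,0) (5,1) (5,2)] -> total=6
Click 3 (0,3) count=2: revealed 1 new [(0,3)] -> total=7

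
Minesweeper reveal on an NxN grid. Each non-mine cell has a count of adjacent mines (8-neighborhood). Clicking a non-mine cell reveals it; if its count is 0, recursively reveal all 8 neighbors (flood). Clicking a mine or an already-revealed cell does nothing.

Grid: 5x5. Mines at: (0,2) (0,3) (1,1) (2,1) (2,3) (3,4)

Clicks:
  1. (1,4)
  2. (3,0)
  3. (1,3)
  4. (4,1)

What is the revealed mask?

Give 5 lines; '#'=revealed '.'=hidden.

Click 1 (1,4) count=2: revealed 1 new [(1,4)] -> total=1
Click 2 (3,0) count=1: revealed 1 new [(3,0)] -> total=2
Click 3 (1,3) count=3: revealed 1 new [(1,3)] -> total=3
Click 4 (4,1) count=0: revealed 7 new [(3,1) (3,2) (3,3) (4,0) (4,1) (4,2) (4,3)] -> total=10

Answer: .....
...##
.....
####.
####.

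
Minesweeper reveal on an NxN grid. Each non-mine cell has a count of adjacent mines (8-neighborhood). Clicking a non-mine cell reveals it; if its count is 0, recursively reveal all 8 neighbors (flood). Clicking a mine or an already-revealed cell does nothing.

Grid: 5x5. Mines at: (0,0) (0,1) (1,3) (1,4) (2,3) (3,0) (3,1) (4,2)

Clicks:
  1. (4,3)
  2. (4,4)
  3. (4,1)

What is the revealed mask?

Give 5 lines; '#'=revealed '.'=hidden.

Answer: .....
.....
.....
...##
.#.##

Derivation:
Click 1 (4,3) count=1: revealed 1 new [(4,3)] -> total=1
Click 2 (4,4) count=0: revealed 3 new [(3,3) (3,4) (4,4)] -> total=4
Click 3 (4,1) count=3: revealed 1 new [(4,1)] -> total=5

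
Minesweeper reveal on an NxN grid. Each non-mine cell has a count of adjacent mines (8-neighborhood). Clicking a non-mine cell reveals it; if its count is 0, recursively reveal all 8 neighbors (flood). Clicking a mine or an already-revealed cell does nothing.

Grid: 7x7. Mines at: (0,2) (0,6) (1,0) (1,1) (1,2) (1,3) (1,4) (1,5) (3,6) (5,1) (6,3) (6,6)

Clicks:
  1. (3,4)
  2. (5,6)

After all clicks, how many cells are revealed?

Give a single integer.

Click 1 (3,4) count=0: revealed 22 new [(2,0) (2,1) (2,2) (2,3) (2,4) (2,5) (3,0) (3,1) (3,2) (3,3) (3,4) (3,5) (4,0) (4,1) (4,2) (4,3) (4,4) (4,5) (5,2) (5,3) (5,4) (5,5)] -> total=22
Click 2 (5,6) count=1: revealed 1 new [(5,6)] -> total=23

Answer: 23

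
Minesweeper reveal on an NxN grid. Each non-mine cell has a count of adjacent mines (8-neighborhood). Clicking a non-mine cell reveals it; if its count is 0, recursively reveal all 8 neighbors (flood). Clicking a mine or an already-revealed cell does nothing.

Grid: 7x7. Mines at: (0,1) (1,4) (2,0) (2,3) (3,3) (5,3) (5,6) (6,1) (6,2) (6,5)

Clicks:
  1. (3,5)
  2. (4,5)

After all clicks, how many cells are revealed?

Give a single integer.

Click 1 (3,5) count=0: revealed 13 new [(0,5) (0,6) (1,5) (1,6) (2,4) (2,5) (2,6) (3,4) (3,5) (3,6) (4,4) (4,5) (4,6)] -> total=13
Click 2 (4,5) count=1: revealed 0 new [(none)] -> total=13

Answer: 13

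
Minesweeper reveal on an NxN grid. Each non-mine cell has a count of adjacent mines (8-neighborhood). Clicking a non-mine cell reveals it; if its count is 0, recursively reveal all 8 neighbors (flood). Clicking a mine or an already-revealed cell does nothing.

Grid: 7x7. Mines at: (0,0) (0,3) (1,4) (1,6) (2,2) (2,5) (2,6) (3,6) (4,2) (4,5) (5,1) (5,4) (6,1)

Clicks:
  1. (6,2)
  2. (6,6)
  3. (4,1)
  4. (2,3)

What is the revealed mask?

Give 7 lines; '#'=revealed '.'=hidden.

Answer: .......
.......
...#...
.......
.#.....
.....##
..#..##

Derivation:
Click 1 (6,2) count=2: revealed 1 new [(6,2)] -> total=1
Click 2 (6,6) count=0: revealed 4 new [(5,5) (5,6) (6,5) (6,6)] -> total=5
Click 3 (4,1) count=2: revealed 1 new [(4,1)] -> total=6
Click 4 (2,3) count=2: revealed 1 new [(2,3)] -> total=7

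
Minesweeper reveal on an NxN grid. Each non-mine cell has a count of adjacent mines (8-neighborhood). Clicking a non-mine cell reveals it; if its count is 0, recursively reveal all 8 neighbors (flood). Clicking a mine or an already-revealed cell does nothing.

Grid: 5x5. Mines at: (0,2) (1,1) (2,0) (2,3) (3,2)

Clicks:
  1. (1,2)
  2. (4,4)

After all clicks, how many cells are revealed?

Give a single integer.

Answer: 5

Derivation:
Click 1 (1,2) count=3: revealed 1 new [(1,2)] -> total=1
Click 2 (4,4) count=0: revealed 4 new [(3,3) (3,4) (4,3) (4,4)] -> total=5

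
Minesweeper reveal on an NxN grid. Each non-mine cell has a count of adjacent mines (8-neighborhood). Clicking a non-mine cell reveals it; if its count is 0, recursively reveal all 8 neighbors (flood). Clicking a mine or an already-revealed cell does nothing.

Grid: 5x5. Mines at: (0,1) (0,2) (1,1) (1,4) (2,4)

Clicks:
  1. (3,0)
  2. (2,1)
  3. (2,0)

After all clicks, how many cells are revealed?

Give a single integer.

Answer: 14

Derivation:
Click 1 (3,0) count=0: revealed 14 new [(2,0) (2,1) (2,2) (2,3) (3,0) (3,1) (3,2) (3,3) (3,4) (4,0) (4,1) (4,2) (4,3) (4,4)] -> total=14
Click 2 (2,1) count=1: revealed 0 new [(none)] -> total=14
Click 3 (2,0) count=1: revealed 0 new [(none)] -> total=14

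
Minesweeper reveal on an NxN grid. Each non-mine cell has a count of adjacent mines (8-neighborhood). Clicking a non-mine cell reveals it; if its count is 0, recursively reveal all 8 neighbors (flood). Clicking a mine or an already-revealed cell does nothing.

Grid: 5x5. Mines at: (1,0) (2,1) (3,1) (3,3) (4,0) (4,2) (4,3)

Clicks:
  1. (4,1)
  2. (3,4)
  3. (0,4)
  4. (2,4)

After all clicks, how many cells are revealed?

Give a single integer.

Click 1 (4,1) count=3: revealed 1 new [(4,1)] -> total=1
Click 2 (3,4) count=2: revealed 1 new [(3,4)] -> total=2
Click 3 (0,4) count=0: revealed 11 new [(0,1) (0,2) (0,3) (0,4) (1,1) (1,2) (1,3) (1,4) (2,2) (2,3) (2,4)] -> total=13
Click 4 (2,4) count=1: revealed 0 new [(none)] -> total=13

Answer: 13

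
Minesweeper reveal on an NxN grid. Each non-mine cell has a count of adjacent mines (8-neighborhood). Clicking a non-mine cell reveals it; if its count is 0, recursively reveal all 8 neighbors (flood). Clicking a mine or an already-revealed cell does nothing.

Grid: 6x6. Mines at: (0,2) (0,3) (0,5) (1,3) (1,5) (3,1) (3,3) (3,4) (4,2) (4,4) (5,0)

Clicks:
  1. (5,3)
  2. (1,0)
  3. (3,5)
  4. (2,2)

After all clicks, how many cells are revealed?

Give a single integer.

Answer: 9

Derivation:
Click 1 (5,3) count=2: revealed 1 new [(5,3)] -> total=1
Click 2 (1,0) count=0: revealed 6 new [(0,0) (0,1) (1,0) (1,1) (2,0) (2,1)] -> total=7
Click 3 (3,5) count=2: revealed 1 new [(3,5)] -> total=8
Click 4 (2,2) count=3: revealed 1 new [(2,2)] -> total=9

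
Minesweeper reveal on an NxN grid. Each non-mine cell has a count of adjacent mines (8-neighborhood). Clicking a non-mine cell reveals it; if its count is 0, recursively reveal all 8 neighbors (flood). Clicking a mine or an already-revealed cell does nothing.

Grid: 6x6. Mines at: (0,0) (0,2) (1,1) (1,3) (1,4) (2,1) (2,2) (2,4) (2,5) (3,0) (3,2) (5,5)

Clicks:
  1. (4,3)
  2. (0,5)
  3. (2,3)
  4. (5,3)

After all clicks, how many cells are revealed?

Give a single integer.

Answer: 12

Derivation:
Click 1 (4,3) count=1: revealed 1 new [(4,3)] -> total=1
Click 2 (0,5) count=1: revealed 1 new [(0,5)] -> total=2
Click 3 (2,3) count=5: revealed 1 new [(2,3)] -> total=3
Click 4 (5,3) count=0: revealed 9 new [(4,0) (4,1) (4,2) (4,4) (5,0) (5,1) (5,2) (5,3) (5,4)] -> total=12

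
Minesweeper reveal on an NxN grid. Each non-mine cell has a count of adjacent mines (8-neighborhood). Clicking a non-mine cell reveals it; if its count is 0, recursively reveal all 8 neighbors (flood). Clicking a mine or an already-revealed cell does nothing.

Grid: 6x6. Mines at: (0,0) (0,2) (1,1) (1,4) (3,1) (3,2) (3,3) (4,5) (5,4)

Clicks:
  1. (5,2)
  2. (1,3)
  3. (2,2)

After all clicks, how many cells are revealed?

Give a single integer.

Click 1 (5,2) count=0: revealed 8 new [(4,0) (4,1) (4,2) (4,3) (5,0) (5,1) (5,2) (5,3)] -> total=8
Click 2 (1,3) count=2: revealed 1 new [(1,3)] -> total=9
Click 3 (2,2) count=4: revealed 1 new [(2,2)] -> total=10

Answer: 10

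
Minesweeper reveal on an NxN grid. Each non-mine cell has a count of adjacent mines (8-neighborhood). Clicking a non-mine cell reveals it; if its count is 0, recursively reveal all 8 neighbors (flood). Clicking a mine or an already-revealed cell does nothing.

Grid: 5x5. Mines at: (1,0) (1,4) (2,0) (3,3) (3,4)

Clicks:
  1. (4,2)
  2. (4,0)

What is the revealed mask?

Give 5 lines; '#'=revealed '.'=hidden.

Answer: .....
.....
.....
###..
###..

Derivation:
Click 1 (4,2) count=1: revealed 1 new [(4,2)] -> total=1
Click 2 (4,0) count=0: revealed 5 new [(3,0) (3,1) (3,2) (4,0) (4,1)] -> total=6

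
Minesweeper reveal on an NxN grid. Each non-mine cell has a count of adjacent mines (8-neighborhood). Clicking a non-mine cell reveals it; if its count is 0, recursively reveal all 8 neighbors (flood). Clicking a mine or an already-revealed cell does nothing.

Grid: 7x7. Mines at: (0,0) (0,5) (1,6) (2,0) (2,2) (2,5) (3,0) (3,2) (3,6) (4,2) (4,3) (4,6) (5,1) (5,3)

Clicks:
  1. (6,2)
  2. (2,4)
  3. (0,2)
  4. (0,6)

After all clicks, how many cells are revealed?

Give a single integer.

Click 1 (6,2) count=2: revealed 1 new [(6,2)] -> total=1
Click 2 (2,4) count=1: revealed 1 new [(2,4)] -> total=2
Click 3 (0,2) count=0: revealed 8 new [(0,1) (0,2) (0,3) (0,4) (1,1) (1,2) (1,3) (1,4)] -> total=10
Click 4 (0,6) count=2: revealed 1 new [(0,6)] -> total=11

Answer: 11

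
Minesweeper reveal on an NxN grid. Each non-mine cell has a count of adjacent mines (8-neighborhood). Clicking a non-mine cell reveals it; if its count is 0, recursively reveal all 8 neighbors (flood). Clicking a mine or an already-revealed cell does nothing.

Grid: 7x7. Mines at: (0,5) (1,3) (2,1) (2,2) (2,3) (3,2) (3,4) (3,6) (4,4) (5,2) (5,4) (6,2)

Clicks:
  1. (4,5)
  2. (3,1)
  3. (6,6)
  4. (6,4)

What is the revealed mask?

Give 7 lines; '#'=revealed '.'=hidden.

Click 1 (4,5) count=4: revealed 1 new [(4,5)] -> total=1
Click 2 (3,1) count=3: revealed 1 new [(3,1)] -> total=2
Click 3 (6,6) count=0: revealed 5 new [(4,6) (5,5) (5,6) (6,5) (6,6)] -> total=7
Click 4 (6,4) count=1: revealed 1 new [(6,4)] -> total=8

Answer: .......
.......
.......
.#.....
.....##
.....##
....###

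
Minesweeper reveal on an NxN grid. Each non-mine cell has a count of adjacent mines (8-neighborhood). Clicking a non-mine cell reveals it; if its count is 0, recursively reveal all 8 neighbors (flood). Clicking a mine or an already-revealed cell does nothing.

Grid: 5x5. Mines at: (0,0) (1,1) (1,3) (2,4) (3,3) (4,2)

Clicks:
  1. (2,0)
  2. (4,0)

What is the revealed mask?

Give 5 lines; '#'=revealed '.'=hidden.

Click 1 (2,0) count=1: revealed 1 new [(2,0)] -> total=1
Click 2 (4,0) count=0: revealed 5 new [(2,1) (3,0) (3,1) (4,0) (4,1)] -> total=6

Answer: .....
.....
##...
##...
##...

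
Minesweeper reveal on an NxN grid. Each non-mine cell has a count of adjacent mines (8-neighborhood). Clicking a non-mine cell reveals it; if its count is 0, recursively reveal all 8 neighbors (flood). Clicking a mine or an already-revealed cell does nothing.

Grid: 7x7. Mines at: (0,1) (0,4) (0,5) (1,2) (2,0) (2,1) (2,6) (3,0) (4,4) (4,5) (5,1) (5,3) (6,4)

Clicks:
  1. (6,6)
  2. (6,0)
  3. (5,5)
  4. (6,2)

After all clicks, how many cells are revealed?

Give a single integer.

Click 1 (6,6) count=0: revealed 4 new [(5,5) (5,6) (6,5) (6,6)] -> total=4
Click 2 (6,0) count=1: revealed 1 new [(6,0)] -> total=5
Click 3 (5,5) count=3: revealed 0 new [(none)] -> total=5
Click 4 (6,2) count=2: revealed 1 new [(6,2)] -> total=6

Answer: 6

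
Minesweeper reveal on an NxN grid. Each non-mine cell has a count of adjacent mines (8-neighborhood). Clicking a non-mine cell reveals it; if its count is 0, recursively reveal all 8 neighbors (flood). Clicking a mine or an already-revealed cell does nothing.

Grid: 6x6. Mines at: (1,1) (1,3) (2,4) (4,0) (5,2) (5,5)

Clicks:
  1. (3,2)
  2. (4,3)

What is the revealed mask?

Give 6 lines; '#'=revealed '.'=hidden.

Click 1 (3,2) count=0: revealed 9 new [(2,1) (2,2) (2,3) (3,1) (3,2) (3,3) (4,1) (4,2) (4,3)] -> total=9
Click 2 (4,3) count=1: revealed 0 new [(none)] -> total=9

Answer: ......
......
.###..
.###..
.###..
......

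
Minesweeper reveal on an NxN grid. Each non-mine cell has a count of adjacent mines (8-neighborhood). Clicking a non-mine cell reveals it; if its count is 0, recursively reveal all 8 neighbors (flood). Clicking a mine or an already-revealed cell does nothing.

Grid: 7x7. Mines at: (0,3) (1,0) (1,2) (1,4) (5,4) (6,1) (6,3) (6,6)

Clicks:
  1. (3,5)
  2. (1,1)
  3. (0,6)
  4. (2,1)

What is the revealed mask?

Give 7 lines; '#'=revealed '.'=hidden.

Answer: .....##
.#...##
#######
#######
#######
####.##
.......

Derivation:
Click 1 (3,5) count=0: revealed 31 new [(0,5) (0,6) (1,5) (1,6) (2,0) (2,1) (2,2) (2,3) (2,4) (2,5) (2,6) (3,0) (3,1) (3,2) (3,3) (3,4) (3,5) (3,6) (4,0) (4,1) (4,2) (4,3) (4,4) (4,5) (4,6) (5,0) (5,1) (5,2) (5,3) (5,5) (5,6)] -> total=31
Click 2 (1,1) count=2: revealed 1 new [(1,1)] -> total=32
Click 3 (0,6) count=0: revealed 0 new [(none)] -> total=32
Click 4 (2,1) count=2: revealed 0 new [(none)] -> total=32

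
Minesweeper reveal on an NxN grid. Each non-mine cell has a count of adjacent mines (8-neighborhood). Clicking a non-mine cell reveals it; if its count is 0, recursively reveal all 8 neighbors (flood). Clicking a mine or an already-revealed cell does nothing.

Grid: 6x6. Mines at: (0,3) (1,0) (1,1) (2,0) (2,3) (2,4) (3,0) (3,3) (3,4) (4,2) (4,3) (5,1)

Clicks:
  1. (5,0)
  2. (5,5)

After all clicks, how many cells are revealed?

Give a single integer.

Answer: 5

Derivation:
Click 1 (5,0) count=1: revealed 1 new [(5,0)] -> total=1
Click 2 (5,5) count=0: revealed 4 new [(4,4) (4,5) (5,4) (5,5)] -> total=5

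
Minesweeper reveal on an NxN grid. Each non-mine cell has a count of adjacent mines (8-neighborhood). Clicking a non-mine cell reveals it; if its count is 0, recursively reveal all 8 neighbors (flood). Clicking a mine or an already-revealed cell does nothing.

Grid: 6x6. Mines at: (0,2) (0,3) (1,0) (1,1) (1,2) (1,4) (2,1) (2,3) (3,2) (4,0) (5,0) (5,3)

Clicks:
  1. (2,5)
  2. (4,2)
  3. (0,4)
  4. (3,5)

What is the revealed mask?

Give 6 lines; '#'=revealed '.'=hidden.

Answer: ....#.
......
....##
....##
..#.##
....##

Derivation:
Click 1 (2,5) count=1: revealed 1 new [(2,5)] -> total=1
Click 2 (4,2) count=2: revealed 1 new [(4,2)] -> total=2
Click 3 (0,4) count=2: revealed 1 new [(0,4)] -> total=3
Click 4 (3,5) count=0: revealed 7 new [(2,4) (3,4) (3,5) (4,4) (4,5) (5,4) (5,5)] -> total=10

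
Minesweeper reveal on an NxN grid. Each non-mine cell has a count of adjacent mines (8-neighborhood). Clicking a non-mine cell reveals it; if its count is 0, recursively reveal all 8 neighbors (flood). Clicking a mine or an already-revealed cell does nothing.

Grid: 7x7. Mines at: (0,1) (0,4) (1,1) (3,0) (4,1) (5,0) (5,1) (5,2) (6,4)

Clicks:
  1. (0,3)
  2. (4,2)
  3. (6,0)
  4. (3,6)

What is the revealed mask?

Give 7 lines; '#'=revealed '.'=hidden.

Click 1 (0,3) count=1: revealed 1 new [(0,3)] -> total=1
Click 2 (4,2) count=3: revealed 1 new [(4,2)] -> total=2
Click 3 (6,0) count=2: revealed 1 new [(6,0)] -> total=3
Click 4 (3,6) count=0: revealed 27 new [(0,5) (0,6) (1,2) (1,3) (1,4) (1,5) (1,6) (2,2) (2,3) (2,4) (2,5) (2,6) (3,2) (3,3) (3,4) (3,5) (3,6) (4,3) (4,4) (4,5) (4,6) (5,3) (5,4) (5,5) (5,6) (6,5) (6,6)] -> total=30

Answer: ...#.##
..#####
..#####
..#####
..#####
...####
#....##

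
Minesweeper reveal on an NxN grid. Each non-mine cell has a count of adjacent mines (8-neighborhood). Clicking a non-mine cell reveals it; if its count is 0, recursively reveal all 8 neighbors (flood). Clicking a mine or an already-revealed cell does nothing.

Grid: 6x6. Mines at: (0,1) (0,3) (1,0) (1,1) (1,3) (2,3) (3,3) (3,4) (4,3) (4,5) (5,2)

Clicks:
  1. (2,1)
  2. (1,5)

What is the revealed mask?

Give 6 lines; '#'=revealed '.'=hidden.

Answer: ....##
....##
.#..##
......
......
......

Derivation:
Click 1 (2,1) count=2: revealed 1 new [(2,1)] -> total=1
Click 2 (1,5) count=0: revealed 6 new [(0,4) (0,5) (1,4) (1,5) (2,4) (2,5)] -> total=7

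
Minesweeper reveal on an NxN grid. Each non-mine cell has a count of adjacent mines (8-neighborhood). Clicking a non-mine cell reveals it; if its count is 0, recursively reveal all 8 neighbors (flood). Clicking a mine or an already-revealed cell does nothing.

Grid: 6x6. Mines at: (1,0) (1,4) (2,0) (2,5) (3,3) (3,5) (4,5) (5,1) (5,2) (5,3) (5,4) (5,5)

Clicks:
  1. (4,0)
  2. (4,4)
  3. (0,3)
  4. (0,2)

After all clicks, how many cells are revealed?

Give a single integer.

Click 1 (4,0) count=1: revealed 1 new [(4,0)] -> total=1
Click 2 (4,4) count=6: revealed 1 new [(4,4)] -> total=2
Click 3 (0,3) count=1: revealed 1 new [(0,3)] -> total=3
Click 4 (0,2) count=0: revealed 8 new [(0,1) (0,2) (1,1) (1,2) (1,3) (2,1) (2,2) (2,3)] -> total=11

Answer: 11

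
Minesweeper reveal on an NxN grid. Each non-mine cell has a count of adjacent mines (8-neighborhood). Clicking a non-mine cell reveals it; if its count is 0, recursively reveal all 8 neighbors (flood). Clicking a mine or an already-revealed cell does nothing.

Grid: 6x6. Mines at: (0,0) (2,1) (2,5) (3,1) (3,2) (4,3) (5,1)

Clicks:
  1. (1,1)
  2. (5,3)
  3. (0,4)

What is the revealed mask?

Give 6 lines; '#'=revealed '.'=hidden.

Click 1 (1,1) count=2: revealed 1 new [(1,1)] -> total=1
Click 2 (5,3) count=1: revealed 1 new [(5,3)] -> total=2
Click 3 (0,4) count=0: revealed 12 new [(0,1) (0,2) (0,3) (0,4) (0,5) (1,2) (1,3) (1,4) (1,5) (2,2) (2,3) (2,4)] -> total=14

Answer: .#####
.#####
..###.
......
......
...#..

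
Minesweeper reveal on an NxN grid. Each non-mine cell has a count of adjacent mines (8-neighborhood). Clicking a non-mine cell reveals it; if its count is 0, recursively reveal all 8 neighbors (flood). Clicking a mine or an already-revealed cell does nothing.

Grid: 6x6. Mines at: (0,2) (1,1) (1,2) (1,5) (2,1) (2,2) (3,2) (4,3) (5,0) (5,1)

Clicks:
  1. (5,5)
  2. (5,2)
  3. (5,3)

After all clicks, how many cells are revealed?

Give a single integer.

Answer: 10

Derivation:
Click 1 (5,5) count=0: revealed 8 new [(2,4) (2,5) (3,4) (3,5) (4,4) (4,5) (5,4) (5,5)] -> total=8
Click 2 (5,2) count=2: revealed 1 new [(5,2)] -> total=9
Click 3 (5,3) count=1: revealed 1 new [(5,3)] -> total=10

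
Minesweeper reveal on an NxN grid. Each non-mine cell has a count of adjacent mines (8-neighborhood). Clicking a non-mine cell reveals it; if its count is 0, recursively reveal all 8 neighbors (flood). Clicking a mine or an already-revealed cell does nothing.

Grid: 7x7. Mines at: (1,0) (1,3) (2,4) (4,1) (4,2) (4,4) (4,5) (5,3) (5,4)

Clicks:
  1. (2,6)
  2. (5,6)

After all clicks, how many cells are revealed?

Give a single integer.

Click 1 (2,6) count=0: revealed 10 new [(0,4) (0,5) (0,6) (1,4) (1,5) (1,6) (2,5) (2,6) (3,5) (3,6)] -> total=10
Click 2 (5,6) count=1: revealed 1 new [(5,6)] -> total=11

Answer: 11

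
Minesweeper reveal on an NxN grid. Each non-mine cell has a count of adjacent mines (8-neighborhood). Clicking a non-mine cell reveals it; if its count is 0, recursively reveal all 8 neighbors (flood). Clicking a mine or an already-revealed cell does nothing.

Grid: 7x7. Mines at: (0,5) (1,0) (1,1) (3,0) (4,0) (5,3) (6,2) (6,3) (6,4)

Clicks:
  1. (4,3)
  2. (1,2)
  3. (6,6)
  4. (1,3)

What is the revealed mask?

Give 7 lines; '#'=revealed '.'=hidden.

Click 1 (4,3) count=1: revealed 1 new [(4,3)] -> total=1
Click 2 (1,2) count=1: revealed 1 new [(1,2)] -> total=2
Click 3 (6,6) count=0: revealed 29 new [(0,2) (0,3) (0,4) (1,3) (1,4) (1,5) (1,6) (2,1) (2,2) (2,3) (2,4) (2,5) (2,6) (3,1) (3,2) (3,3) (3,4) (3,5) (3,6) (4,1) (4,2) (4,4) (4,5) (4,6) (5,4) (5,5) (5,6) (6,5) (6,6)] -> total=31
Click 4 (1,3) count=0: revealed 0 new [(none)] -> total=31

Answer: ..###..
..#####
.######
.######
.######
....###
.....##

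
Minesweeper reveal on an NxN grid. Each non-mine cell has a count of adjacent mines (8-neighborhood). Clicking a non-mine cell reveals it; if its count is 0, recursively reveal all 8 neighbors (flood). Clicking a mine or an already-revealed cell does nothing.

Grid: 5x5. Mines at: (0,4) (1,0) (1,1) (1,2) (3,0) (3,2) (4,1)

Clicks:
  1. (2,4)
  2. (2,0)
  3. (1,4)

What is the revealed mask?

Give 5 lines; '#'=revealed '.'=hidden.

Answer: .....
...##
#..##
...##
...##

Derivation:
Click 1 (2,4) count=0: revealed 8 new [(1,3) (1,4) (2,3) (2,4) (3,3) (3,4) (4,3) (4,4)] -> total=8
Click 2 (2,0) count=3: revealed 1 new [(2,0)] -> total=9
Click 3 (1,4) count=1: revealed 0 new [(none)] -> total=9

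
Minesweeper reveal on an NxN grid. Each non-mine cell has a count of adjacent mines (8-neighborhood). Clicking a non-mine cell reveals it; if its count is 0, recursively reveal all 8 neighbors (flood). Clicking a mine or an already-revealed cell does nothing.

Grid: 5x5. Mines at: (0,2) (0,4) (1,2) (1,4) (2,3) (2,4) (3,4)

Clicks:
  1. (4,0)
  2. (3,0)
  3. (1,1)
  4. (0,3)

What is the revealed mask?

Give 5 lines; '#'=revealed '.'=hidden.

Click 1 (4,0) count=0: revealed 15 new [(0,0) (0,1) (1,0) (1,1) (2,0) (2,1) (2,2) (3,0) (3,1) (3,2) (3,3) (4,0) (4,1) (4,2) (4,3)] -> total=15
Click 2 (3,0) count=0: revealed 0 new [(none)] -> total=15
Click 3 (1,1) count=2: revealed 0 new [(none)] -> total=15
Click 4 (0,3) count=4: revealed 1 new [(0,3)] -> total=16

Answer: ##.#.
##...
###..
####.
####.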